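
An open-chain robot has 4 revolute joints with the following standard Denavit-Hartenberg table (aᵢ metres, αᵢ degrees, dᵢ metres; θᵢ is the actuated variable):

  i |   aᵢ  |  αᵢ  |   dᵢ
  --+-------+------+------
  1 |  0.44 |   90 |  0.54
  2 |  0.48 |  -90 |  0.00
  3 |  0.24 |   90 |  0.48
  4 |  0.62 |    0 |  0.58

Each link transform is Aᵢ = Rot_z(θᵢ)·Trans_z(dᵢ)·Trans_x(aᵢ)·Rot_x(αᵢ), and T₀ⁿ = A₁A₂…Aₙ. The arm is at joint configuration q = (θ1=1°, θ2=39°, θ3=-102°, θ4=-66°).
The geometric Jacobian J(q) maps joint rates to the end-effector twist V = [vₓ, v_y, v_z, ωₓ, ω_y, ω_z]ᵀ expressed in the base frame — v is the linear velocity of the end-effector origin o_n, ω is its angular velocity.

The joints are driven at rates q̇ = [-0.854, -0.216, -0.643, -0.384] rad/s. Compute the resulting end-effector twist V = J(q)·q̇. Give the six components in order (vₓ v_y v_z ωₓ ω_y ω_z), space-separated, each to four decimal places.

o_n = [0.3532, -0.3547, 0.3535]
J₁: ẑ×o_n = [0.3547, 0.3532, -0.0000], ω = ẑ
J2: z=[0.0175, -0.9998, 0.0000] o=[0.4399, 0.0077, 0.5400] → [0.1865, 0.0033, -0.0930, 0.0175, -0.9998, 0.0000]
J3: z=[-0.6292, -0.0110, 0.7771] o=[0.8129, 0.0142, 0.8421] → [0.2921, -0.6647, 0.2271, -0.6292, -0.0110, 0.7771]
J4: z=[-0.7637, 0.1946, -0.6156] o=[0.4762, -0.2265, 1.1837] → [-0.2405, -0.5583, 0.1219, -0.7637, 0.1946, -0.6156]
V = J·q̇ = [-0.4387, 0.3394, -0.1727, 0.6941, 0.1483, -1.1173]

-0.4387 0.3394 -0.1727 0.6941 0.1483 -1.1173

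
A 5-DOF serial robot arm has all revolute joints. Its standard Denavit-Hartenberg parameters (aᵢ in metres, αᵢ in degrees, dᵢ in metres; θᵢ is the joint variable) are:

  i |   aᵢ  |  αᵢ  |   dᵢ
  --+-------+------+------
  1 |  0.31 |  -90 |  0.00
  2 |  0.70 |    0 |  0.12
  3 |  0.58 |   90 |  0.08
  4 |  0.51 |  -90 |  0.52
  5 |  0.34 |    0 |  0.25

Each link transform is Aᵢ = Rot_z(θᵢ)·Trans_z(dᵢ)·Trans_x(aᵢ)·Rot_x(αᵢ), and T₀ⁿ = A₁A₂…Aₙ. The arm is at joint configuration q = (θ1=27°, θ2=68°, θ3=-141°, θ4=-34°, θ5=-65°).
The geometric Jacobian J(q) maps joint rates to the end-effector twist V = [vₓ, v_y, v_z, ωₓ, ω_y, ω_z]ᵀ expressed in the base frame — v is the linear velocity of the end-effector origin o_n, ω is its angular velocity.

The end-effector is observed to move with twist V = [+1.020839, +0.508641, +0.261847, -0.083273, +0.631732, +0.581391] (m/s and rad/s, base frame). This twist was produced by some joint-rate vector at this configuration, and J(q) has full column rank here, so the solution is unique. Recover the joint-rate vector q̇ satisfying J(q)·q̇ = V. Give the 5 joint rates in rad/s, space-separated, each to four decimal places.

0.8300 -0.0110 0.8720 -0.2760 -0.3140

o_n = [0.1140, 0.1049, 0.7997]
J₁: ẑ×o_n = [-0.1049, 0.1140, 0.0000], ω = ẑ
J2: z=[-0.4540, 0.8910, 0.0000] o=[0.2762, 0.1407, 0.0000] → [0.7125, 0.3631, 0.1608, -0.4540, 0.8910, 0.0000]
J3: z=[-0.4540, 0.8910, 0.0000] o=[0.4554, 0.3667, -0.6490] → [1.2908, 0.6577, 0.4231, -0.4540, 0.8910, 0.0000]
J4: z=[-0.8521, -0.4342, 0.2924] o=[0.5702, 0.5150, -0.0944] → [-0.2683, 0.6284, 0.1514, -0.8521, -0.4342, 0.2924]
J5: z=[-0.2307, 0.8129, 0.5348] o=[0.3667, 0.0912, 0.4620] → [0.2672, -0.0572, 0.2023, -0.2307, 0.8129, 0.5348]
q̇ = J⁺·V = [0.8300, -0.0110, 0.8720, -0.2760, -0.3140]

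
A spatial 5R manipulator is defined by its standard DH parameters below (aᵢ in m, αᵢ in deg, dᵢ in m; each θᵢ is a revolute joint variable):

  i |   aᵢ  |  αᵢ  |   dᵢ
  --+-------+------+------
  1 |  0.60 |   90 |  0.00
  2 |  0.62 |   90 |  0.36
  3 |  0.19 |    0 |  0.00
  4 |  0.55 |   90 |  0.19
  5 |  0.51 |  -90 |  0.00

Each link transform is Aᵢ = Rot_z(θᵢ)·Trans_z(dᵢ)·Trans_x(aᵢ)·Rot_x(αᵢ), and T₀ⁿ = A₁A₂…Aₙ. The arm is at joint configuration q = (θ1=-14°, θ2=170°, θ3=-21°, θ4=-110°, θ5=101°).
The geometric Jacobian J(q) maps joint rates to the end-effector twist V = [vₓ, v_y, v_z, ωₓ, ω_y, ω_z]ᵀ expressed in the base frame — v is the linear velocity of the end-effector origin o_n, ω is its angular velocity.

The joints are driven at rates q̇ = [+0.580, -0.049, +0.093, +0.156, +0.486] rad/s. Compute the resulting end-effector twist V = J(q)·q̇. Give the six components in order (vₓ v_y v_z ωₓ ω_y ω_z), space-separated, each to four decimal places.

-0.2380 0.0651 0.0153 0.3272 -0.3597 0.7615

o_n = [0.2324, -0.0067, 0.7670]
J₁: ẑ×o_n = [0.0067, 0.2324, -0.0000], ω = ẑ
J2: z=[-0.2419, -0.9703, 0.0000] o=[0.5822, -0.1452, 0.0000] → [-0.7442, 0.1856, -0.3729, -0.2419, -0.9703, 0.0000]
J3: z=[0.1685, -0.0420, 0.9848] o=[-0.0974, -0.3467, 0.1077] → [-0.3626, 0.2137, 0.0712, 0.1685, -0.0420, 0.9848]
J4: z=[0.1685, -0.0420, 0.9848] o=[-0.2504, -0.2384, 0.1385] → [-0.2546, 0.3696, 0.0593, 0.1685, -0.0420, 0.9848]
J5: z=[0.5625, -0.8164, -0.1311] o=[0.2268, 0.0704, 0.2629] → [-0.4216, -0.2843, -0.0388, 0.5625, -0.8164, -0.1311]
V = J·q̇ = [-0.2380, 0.0651, 0.0153, 0.3272, -0.3597, 0.7615]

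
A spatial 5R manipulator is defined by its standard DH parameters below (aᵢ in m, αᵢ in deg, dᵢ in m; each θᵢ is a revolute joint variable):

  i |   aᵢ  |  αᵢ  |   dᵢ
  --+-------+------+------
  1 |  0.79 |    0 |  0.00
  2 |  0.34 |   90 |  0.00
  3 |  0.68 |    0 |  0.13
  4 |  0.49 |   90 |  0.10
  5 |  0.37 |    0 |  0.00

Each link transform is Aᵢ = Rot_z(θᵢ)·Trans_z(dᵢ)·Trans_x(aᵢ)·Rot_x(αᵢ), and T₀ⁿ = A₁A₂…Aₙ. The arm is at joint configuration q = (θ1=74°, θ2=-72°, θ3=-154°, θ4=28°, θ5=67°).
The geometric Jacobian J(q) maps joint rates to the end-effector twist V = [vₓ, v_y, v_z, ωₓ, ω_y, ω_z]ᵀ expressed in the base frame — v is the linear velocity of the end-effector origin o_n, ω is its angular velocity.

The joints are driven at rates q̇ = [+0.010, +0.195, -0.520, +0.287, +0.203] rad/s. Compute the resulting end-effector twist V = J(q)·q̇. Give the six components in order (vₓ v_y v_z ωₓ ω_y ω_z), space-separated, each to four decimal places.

-0.1189 -0.1632 0.4607 -0.1723 0.2271 0.3243

o_n = [-0.4061, 0.1667, -0.8115]
J₁: ẑ×o_n = [-0.1667, -0.4061, 0.0000], ω = ẑ
J2: z=[0.0000, 0.0000, 1.0000] o=[0.2178, 0.7594, 0.0000] → [0.5927, -0.6239, 0.0000, 0.0000, 0.0000, 1.0000]
J3: z=[0.0349, -0.9994, 0.0000] o=[0.5575, 0.7713, 0.0000] → [0.8110, 0.0283, -0.9842, 0.0349, -0.9994, 0.0000]
J4: z=[0.0349, -0.9994, 0.0000] o=[-0.0487, 0.6200, -0.2981] → [0.5131, 0.0179, -0.3730, 0.0349, -0.9994, 0.0000]
J5: z=[-0.8085, -0.0282, 0.5878] o=[-0.3331, 0.5100, -0.6945] → [0.2051, -0.1375, 0.2755, -0.8085, -0.0282, 0.5878]
V = J·q̇ = [-0.1189, -0.1632, 0.4607, -0.1723, 0.2271, 0.3243]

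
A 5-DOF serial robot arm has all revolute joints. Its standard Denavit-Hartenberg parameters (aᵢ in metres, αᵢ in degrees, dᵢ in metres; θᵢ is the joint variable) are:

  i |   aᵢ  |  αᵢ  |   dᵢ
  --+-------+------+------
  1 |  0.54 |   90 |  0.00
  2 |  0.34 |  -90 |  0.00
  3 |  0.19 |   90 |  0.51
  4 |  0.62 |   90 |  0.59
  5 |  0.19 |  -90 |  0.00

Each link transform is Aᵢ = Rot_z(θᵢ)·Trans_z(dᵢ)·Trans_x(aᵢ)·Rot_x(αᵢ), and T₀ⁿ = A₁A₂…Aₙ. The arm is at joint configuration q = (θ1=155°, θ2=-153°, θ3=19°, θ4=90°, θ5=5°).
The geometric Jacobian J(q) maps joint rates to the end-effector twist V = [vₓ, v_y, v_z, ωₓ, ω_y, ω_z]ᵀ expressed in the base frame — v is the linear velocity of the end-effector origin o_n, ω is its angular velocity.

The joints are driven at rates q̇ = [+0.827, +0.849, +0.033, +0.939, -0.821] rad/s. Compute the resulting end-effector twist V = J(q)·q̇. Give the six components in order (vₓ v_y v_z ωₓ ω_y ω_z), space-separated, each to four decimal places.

-2.2891 0.7083 0.2954 0.4534 1.9999 1.0112

o_n = [-0.2369, 0.6750, -1.5011]
J₁: ẑ×o_n = [-0.6750, -0.2369, 0.0000], ω = ẑ
J2: z=[0.4226, 0.9063, 0.0000] o=[-0.4894, 0.2282, 0.0000] → [-1.3604, 0.6344, -0.0400, 0.4226, 0.9063, 0.0000]
J3: z=[-0.4115, 0.1919, -0.8910] o=[-0.2148, 0.1002, -0.1544] → [0.2538, -0.5345, -0.2323, -0.4115, 0.1919, -0.8910]
J4: z=[0.6625, 0.7343, -0.1478] o=[-0.3058, 0.0743, -0.6903] → [-0.5066, 0.5269, 0.3474, 0.6625, 0.7343, -0.1478]
J5: z=[0.6259, -0.6511, -0.4293] o=[-0.1700, 0.6265, -1.3300] → [0.1322, 0.1358, -0.0132, 0.6259, -0.6511, -0.4293]
V = J·q̇ = [-2.2891, 0.7083, 0.2954, 0.4534, 1.9999, 1.0112]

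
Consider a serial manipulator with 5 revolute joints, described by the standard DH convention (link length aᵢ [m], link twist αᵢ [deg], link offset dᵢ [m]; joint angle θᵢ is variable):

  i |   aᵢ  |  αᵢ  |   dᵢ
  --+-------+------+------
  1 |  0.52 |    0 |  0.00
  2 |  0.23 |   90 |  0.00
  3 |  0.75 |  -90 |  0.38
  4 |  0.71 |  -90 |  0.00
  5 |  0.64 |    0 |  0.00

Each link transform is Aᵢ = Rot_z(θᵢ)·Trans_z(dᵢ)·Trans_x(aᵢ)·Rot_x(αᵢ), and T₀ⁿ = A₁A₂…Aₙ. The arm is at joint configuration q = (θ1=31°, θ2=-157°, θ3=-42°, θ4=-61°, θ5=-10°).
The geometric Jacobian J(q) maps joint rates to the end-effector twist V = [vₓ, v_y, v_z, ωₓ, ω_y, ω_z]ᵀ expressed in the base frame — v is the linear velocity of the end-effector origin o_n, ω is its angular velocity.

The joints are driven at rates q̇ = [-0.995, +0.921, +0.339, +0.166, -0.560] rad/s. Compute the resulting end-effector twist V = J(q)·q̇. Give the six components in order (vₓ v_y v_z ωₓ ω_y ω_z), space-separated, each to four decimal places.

0.0040 -0.9116 0.5301 -0.3452 0.5634 0.3771

o_n = [-1.6004, 0.0924, -0.8540]
J₁: ẑ×o_n = [-0.0924, -1.6004, 0.0000], ω = ẑ
J2: z=[0.0000, 0.0000, 1.0000] o=[0.4457, 0.2678, 0.0000] → [0.1754, -2.0461, 0.0000, 0.0000, 0.0000, 1.0000]
J3: z=[-0.8090, 0.5878, 0.0000] o=[0.3105, 0.0817, 0.0000] → [-0.5020, -0.6909, 1.1146, -0.8090, 0.5878, 0.0000]
J4: z=[-0.3933, -0.5413, 0.7431] o=[-0.3245, -0.1458, -0.5018] → [0.0136, -1.0867, -0.7844, -0.3933, -0.5413, 0.7431]
J5: z=[0.0102, -0.8108, -0.5852] o=[-0.9772, 0.0122, -0.7322] → [0.1457, 0.3659, -0.5044, 0.0102, -0.8108, -0.5852]
V = J·q̇ = [0.0040, -0.9116, 0.5301, -0.3452, 0.5634, 0.3771]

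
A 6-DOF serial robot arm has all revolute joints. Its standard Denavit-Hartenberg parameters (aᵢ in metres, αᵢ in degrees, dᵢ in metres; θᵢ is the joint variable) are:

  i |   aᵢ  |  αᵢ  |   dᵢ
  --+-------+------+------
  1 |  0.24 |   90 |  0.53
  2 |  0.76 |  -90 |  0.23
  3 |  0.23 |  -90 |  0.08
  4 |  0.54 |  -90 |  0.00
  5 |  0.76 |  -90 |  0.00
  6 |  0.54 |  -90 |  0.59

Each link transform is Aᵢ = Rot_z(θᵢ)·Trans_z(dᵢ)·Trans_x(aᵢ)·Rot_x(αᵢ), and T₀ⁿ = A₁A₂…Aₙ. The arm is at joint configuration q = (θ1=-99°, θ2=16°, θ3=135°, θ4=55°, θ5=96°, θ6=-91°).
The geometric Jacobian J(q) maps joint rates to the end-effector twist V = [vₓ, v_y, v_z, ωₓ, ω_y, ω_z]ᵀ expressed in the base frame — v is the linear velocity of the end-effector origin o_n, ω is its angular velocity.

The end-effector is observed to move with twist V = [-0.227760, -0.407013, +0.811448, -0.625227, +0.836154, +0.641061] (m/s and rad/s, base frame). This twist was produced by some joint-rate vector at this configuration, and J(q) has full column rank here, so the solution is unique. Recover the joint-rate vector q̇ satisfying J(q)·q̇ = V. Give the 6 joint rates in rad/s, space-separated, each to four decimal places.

o_n = [-0.2077, -1.6520, 0.8061]
J₁: ẑ×o_n = [1.6520, -0.2077, 0.0000], ω = ẑ
J2: z=[-0.9877, 0.1564, 0.0000] o=[-0.0375, -0.2370, 0.5300] → [0.0432, 0.2727, 1.4242, -0.9877, 0.1564, 0.0000]
J3: z=[0.0431, 0.2722, 0.9613] o=[-0.3790, -0.9226, 0.7395] → [0.7193, 0.1618, -0.0781, 0.0431, 0.2722, 0.9613]
J4: z=[-0.5921, 0.7820, -0.1949] o=[-0.1905, -0.7719, 0.7716] → [-0.1445, 0.0238, 0.5346, -0.5921, 0.7820, -0.1949]
J5: z=[-0.6839, -0.6155, -0.3917] o=[0.0397, -0.7186, 0.2860] → [-0.6858, 0.4527, 0.4861, -0.6839, -0.6155, -0.3917]
J6: z=[-0.4858, -0.0163, 0.8739] o=[0.4534, -1.3175, 0.5047] → [0.2874, -0.4312, 0.1517, -0.4858, -0.0163, 0.8739]
q̇ = J⁺·V = [-0.8390, 0.7720, 0.2980, 0.0890, -0.9430, 0.9630]

-0.8390 0.7720 0.2980 0.0890 -0.9430 0.9630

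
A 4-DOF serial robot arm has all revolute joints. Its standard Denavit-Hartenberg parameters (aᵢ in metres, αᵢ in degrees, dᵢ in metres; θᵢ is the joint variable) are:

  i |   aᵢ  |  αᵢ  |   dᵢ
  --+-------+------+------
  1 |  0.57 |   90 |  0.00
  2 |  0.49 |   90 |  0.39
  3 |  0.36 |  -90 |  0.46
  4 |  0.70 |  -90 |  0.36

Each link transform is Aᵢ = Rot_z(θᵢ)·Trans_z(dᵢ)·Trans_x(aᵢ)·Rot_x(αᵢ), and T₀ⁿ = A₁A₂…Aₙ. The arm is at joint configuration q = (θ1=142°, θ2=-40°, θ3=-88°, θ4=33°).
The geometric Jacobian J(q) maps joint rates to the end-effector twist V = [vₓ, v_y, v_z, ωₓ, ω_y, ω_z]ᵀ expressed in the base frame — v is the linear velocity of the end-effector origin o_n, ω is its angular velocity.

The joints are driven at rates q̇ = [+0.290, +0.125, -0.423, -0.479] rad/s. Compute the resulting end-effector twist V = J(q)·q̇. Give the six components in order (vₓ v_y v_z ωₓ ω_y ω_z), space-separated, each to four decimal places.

o_n = [-1.2771, 0.3075, -0.6278]
J₁: ẑ×o_n = [-0.3075, -1.2771, 0.0000], ω = ẑ
J2: z=[0.6157, 0.7880, 0.0000] o=[-0.4492, 0.3509, 0.0000] → [-0.4947, 0.3865, 0.6257, 0.6157, 0.7880, 0.0000]
J3: z=[0.5065, -0.3957, -0.7660] o=[-0.5048, 0.8893, -0.3150] → [-0.3219, 0.7500, -0.6003, 0.5065, -0.3957, -0.7660]
J4: z=[-0.5818, 0.4988, -0.6424] o=[-0.5009, 0.4297, -0.6754] → [-0.0548, 0.5263, 0.4583, -0.5818, 0.4988, -0.6424]
V = J·q̇ = [0.0114, -0.8914, 0.1126, 0.1414, 0.0270, 0.9217]

0.0114 -0.8914 0.1126 0.1414 0.0270 0.9217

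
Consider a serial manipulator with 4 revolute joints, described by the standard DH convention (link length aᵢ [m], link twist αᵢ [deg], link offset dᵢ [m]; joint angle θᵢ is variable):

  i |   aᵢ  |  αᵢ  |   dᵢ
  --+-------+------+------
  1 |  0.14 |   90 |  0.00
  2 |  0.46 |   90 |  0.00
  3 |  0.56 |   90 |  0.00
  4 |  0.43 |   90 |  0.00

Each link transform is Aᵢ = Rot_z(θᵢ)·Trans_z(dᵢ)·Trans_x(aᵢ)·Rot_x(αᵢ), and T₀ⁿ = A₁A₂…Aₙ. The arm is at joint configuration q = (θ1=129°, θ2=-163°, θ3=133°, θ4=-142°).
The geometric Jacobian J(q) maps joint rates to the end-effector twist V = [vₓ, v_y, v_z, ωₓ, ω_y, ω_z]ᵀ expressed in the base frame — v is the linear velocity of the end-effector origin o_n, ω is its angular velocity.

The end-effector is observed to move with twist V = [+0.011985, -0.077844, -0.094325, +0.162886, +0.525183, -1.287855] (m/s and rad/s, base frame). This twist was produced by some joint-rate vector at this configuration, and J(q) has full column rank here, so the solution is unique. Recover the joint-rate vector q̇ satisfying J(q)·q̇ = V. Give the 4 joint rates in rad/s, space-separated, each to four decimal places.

-0.8710 0.6160 -0.4880 -0.2330

o_n = [0.1749, 0.0410, -0.3436]
J₁: ẑ×o_n = [-0.0410, 0.1749, 0.0000], ω = ẑ
J2: z=[0.7771, 0.6293, 0.0000] o=[-0.0881, 0.1088, 0.0000] → [-0.2162, 0.2670, -0.2183, 0.7771, 0.6293, 0.0000]
J3: z=[0.1840, -0.2272, 0.9563] o=[0.1887, -0.2331, -0.1345] → [-0.2146, 0.0253, 0.0473, 0.1840, -0.2272, 0.9563]
J4: z=[0.9702, -0.1143, -0.2138] o=[0.2772, 0.3085, -0.0228] → [-0.0205, 0.3330, -0.2713, 0.9702, -0.1143, -0.2138]
q̇ = J⁺·V = [-0.8710, 0.6160, -0.4880, -0.2330]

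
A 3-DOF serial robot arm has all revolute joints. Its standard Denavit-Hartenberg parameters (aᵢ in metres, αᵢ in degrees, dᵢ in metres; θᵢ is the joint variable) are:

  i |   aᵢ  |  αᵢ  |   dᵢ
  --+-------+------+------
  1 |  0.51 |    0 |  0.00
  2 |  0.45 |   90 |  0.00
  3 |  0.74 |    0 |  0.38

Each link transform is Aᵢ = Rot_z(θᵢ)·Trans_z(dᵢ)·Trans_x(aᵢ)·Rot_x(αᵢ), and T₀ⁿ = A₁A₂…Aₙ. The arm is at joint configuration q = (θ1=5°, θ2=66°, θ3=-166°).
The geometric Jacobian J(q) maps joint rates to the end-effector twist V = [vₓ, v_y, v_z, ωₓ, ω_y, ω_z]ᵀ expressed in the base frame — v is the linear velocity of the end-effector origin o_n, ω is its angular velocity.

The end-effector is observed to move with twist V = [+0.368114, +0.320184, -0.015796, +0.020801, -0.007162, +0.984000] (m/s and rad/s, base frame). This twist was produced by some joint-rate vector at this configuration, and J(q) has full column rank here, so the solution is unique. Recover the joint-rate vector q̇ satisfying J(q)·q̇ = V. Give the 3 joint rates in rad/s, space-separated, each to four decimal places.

0.0960 0.8880 0.0220

o_n = [0.7801, -0.3327, -0.1790]
J₁: ẑ×o_n = [0.3327, 0.7801, -0.0000], ω = ẑ
J2: z=[0.0000, 0.0000, 1.0000] o=[0.5081, 0.0444, 0.0000] → [0.3771, 0.2720, -0.0000, 0.0000, 0.0000, 1.0000]
J3: z=[0.9455, -0.3256, 0.0000] o=[0.6546, 0.4699, 0.0000] → [0.0583, 0.1693, -0.7180, 0.9455, -0.3256, 0.0000]
q̇ = J⁺·V = [0.0960, 0.8880, 0.0220]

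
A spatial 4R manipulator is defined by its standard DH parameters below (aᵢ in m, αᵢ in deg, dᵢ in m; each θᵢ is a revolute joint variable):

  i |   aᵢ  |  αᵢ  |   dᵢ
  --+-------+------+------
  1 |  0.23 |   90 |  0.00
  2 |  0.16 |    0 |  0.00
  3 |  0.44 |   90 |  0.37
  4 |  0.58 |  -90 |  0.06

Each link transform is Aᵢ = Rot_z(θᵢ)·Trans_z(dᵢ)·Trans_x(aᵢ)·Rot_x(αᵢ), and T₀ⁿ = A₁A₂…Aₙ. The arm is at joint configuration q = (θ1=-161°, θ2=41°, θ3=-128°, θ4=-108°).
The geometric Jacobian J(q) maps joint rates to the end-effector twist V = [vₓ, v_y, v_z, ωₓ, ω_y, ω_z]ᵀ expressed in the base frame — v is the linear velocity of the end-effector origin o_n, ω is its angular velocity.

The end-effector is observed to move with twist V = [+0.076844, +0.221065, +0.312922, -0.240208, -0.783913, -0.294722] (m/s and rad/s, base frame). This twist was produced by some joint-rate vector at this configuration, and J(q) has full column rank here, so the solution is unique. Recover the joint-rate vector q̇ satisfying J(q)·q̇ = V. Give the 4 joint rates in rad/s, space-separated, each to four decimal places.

-0.3200 0.1340 -0.7970 -0.4830

o_n = [-0.2288, -0.2708, -0.1586]
J₁: ẑ×o_n = [0.2708, -0.2288, 0.0000], ω = ẑ
J2: z=[-0.3256, 0.9455, 0.0000] o=[-0.2175, -0.0749, 0.0000] → [-0.1499, -0.0516, 0.0745, -0.3256, 0.9455, 0.0000]
J3: z=[-0.3256, 0.9455, 0.0000] o=[-0.3316, -0.1142, 0.1050] → [-0.2492, -0.0858, -0.0463, -0.3256, 0.9455, 0.0000]
J4: z=[0.9442, 0.3251, -0.0523] o=[-0.4739, 0.2282, -0.3344] → [0.0311, -0.1789, -0.5509, 0.9442, 0.3251, -0.0523]
q̇ = J⁺·V = [-0.3200, 0.1340, -0.7970, -0.4830]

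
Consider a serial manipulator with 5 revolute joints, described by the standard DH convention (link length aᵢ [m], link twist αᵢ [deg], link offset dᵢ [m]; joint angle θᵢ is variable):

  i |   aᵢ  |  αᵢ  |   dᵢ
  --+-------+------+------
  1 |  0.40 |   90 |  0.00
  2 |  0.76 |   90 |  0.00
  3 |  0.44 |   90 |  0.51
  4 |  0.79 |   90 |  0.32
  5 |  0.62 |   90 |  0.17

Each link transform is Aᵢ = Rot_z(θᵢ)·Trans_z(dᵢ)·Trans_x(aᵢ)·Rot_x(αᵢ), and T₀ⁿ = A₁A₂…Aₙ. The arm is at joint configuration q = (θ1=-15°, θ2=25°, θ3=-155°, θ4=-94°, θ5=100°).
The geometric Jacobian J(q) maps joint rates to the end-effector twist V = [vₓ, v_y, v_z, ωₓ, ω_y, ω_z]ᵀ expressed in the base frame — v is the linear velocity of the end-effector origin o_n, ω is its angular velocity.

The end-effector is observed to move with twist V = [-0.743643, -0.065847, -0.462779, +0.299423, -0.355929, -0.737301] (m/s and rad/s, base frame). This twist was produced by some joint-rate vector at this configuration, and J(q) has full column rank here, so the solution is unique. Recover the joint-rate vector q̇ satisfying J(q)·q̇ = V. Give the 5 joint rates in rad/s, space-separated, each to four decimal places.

-0.9440 -0.5590 -0.0780 0.5650 0.7430

o_n = [0.2719, -0.8485, 0.2136]
J₁: ẑ×o_n = [0.8485, 0.2719, -0.0000], ω = ẑ
J2: z=[-0.2588, -0.9659, 0.0000] o=[0.3864, -0.1035, 0.0000] → [-0.2063, 0.0553, 0.0822, -0.2588, -0.9659, 0.0000]
J3: z=[0.4082, -0.1094, -0.9063] o=[1.0517, -0.2818, 0.3212] → [-0.5018, 0.7507, -0.3166, 0.4082, -0.1094, -0.9063]
J4: z=[-0.6045, -0.7763, -0.1786] o=[0.9589, -0.0644, -0.3096] → [-0.5461, 0.4390, -0.0593, -0.6045, -0.7763, -0.1786]
J5: z=[0.7108, -0.6269, 0.3189] o=[0.4815, -0.2609, 0.3686] → [0.2846, 0.0434, -0.5491, 0.7108, -0.6269, 0.3189]
q̇ = J⁺·V = [-0.9440, -0.5590, -0.0780, 0.5650, 0.7430]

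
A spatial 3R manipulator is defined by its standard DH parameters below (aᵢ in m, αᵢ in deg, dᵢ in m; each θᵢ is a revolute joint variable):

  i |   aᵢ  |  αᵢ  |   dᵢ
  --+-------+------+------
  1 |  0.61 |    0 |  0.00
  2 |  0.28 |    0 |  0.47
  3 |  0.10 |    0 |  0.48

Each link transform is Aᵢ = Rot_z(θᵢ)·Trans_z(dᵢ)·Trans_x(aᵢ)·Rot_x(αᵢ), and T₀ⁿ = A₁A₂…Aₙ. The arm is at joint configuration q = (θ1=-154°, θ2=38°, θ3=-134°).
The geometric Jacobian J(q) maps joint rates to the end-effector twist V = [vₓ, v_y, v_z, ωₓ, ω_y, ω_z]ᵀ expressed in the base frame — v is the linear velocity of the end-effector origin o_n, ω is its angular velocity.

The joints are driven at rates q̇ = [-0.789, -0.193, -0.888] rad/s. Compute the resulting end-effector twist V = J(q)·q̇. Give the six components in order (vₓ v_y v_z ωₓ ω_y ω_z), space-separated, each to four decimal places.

-0.2824 0.6171 0.0000 0.0000 0.0000 -1.8700

o_n = [-0.7052, -0.4251, 0.9500]
J₁: ẑ×o_n = [0.4251, -0.7052, 0.0000], ω = ẑ
J2: z=[0.0000, 0.0000, 1.0000] o=[-0.5483, -0.2674, 0.0000] → [0.1577, -0.1569, 0.0000, 0.0000, 0.0000, 1.0000]
J3: z=[0.0000, 0.0000, 1.0000] o=[-0.6710, -0.5191, 0.4700] → [-0.0940, -0.0342, 0.0000, 0.0000, 0.0000, 1.0000]
V = J·q̇ = [-0.2824, 0.6171, 0.0000, 0.0000, 0.0000, -1.8700]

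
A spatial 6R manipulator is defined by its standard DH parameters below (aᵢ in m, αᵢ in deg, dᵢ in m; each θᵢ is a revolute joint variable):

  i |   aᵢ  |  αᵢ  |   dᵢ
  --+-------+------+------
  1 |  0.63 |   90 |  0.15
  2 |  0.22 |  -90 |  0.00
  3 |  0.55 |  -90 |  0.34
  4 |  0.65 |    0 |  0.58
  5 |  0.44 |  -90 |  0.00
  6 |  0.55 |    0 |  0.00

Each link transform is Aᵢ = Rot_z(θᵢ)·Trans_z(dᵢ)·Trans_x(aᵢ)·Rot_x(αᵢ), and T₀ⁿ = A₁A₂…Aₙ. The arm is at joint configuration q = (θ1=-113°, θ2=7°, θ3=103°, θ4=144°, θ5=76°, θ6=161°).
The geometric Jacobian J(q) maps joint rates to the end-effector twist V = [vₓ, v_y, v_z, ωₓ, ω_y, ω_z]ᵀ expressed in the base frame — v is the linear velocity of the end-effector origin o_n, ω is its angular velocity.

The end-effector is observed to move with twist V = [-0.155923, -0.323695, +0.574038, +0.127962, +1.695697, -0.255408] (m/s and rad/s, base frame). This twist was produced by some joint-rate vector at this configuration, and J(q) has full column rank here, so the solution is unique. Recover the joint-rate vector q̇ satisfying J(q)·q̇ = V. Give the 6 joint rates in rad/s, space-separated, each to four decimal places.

0.7310 -0.2730 -0.2940 0.9800 0.8790 -0.6380

o_n = [-0.1834, -0.4142, 0.0340]
J₁: ẑ×o_n = [0.4142, -0.1834, 0.0000], ω = ẑ
J2: z=[-0.9205, 0.3907, 0.0000] o=[-0.2462, -0.5799, 0.1500] → [-0.0453, -0.1067, -0.1771, -0.9205, 0.3907, 0.0000]
J3: z=[0.0476, 0.1122, 0.9925] o=[-0.3315, -0.7809, 0.1768] → [-0.3800, 0.1538, 0.0008, 0.0476, 0.1122, 0.9925]
J4: z=[0.1708, 0.9781, -0.1187] o=[0.2260, -0.8391, 0.4992] → [-0.4045, 0.1281, 0.4730, 0.1708, 0.9781, -0.1187]
J5: z=[0.1708, 0.9781, -0.1187] o=[-0.2107, -0.2226, 0.0655] → [-0.0535, 0.0021, -0.0594, 0.1708, 0.9781, -0.1187]
J6: z=[0.6691, -0.0267, 0.7427] o=[-0.5289, -0.1318, 0.3555] → [0.2183, 0.4717, -0.1798, 0.6691, -0.0267, 0.7427]
q̇ = J⁺·V = [0.7310, -0.2730, -0.2940, 0.9800, 0.8790, -0.6380]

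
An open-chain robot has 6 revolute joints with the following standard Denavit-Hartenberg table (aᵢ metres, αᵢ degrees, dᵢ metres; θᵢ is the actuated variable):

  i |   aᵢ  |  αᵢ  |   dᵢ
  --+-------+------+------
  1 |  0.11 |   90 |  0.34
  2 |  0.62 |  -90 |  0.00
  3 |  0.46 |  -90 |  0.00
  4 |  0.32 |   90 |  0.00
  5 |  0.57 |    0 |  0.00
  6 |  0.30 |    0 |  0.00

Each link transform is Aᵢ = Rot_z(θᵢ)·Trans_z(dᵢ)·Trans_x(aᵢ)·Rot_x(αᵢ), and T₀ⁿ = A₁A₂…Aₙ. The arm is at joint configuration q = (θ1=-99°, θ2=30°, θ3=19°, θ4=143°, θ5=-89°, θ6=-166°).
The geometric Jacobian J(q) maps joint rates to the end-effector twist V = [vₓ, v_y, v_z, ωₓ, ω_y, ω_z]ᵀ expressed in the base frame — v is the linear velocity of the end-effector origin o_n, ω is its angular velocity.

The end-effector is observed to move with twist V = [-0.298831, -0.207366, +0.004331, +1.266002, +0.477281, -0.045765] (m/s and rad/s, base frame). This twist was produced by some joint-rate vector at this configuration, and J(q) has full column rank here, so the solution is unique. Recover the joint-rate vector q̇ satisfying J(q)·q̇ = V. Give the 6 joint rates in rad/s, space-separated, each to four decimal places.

-0.5730 -0.6310 0.6300 0.6180 -0.9910 0.7890

o_n = [-0.3370, -0.9728, 0.6863]
J₁: ẑ×o_n = [0.9728, -0.3370, 0.0000], ω = ẑ
J2: z=[-0.9877, 0.1564, 0.0000] o=[-0.0172, -0.1086, 0.3400] → [0.0542, 0.3421, 0.9035, -0.9877, 0.1564, 0.0000]
J3: z=[0.0782, 0.4938, 0.8660] o=[-0.1012, -0.6390, 0.6500] → [0.3070, -0.2071, 0.0904, 0.0782, 0.4938, 0.8660]
J4: z=[0.9780, 0.1306, -0.1628] o=[-0.0122, -1.0344, 0.8675] → [-0.0136, 0.2300, 0.1027, 0.9780, 0.1306, -0.1628]
J5: z=[0.0540, -0.9118, -0.4071] o=[-0.0767, -0.9098, 0.5799] → [-0.1227, 0.1002, -0.2408, 0.0540, -0.9118, -0.4071]
J6: z=[0.0540, -0.9118, -0.4071] o=[-0.6361, -0.9804, 0.6637] → [-0.0175, -0.1230, 0.2731, 0.0540, -0.9118, -0.4071]
q̇ = J⁺·V = [-0.5730, -0.6310, 0.6300, 0.6180, -0.9910, 0.7890]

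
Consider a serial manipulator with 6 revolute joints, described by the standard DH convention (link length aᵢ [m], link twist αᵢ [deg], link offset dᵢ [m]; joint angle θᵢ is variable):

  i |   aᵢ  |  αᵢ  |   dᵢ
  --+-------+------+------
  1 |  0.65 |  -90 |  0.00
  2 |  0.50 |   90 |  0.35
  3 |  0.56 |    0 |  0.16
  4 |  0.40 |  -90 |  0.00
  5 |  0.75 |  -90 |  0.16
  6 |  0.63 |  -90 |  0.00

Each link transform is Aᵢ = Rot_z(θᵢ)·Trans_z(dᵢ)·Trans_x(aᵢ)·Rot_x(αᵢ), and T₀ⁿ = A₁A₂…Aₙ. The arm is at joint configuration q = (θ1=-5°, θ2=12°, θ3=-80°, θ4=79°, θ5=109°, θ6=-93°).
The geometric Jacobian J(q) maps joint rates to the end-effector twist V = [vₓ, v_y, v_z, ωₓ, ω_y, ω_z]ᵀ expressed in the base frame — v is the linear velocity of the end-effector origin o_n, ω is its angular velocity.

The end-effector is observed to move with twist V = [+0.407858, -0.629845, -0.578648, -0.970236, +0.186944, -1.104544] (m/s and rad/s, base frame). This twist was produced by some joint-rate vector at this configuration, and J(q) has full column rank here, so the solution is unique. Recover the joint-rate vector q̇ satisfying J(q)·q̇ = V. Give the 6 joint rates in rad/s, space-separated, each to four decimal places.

o_n = [1.3489, 0.4688, -0.6683]
J₁: ẑ×o_n = [-0.4688, 1.3489, 0.0000], ω = ẑ
J2: z=[0.0872, 0.9962, 0.0000] o=[0.6475, -0.0567, 0.0000] → [-0.6658, 0.0582, -0.6529, 0.0872, 0.9962, 0.0000]
J3: z=[0.2071, -0.0181, 0.9781] o=[1.1652, 0.2494, -0.1040] → [-0.2044, 0.2965, 0.0488, 0.2071, -0.0181, 0.9781]
J4: z=[0.2071, -0.0181, 0.9781] o=[1.2451, -0.3112, 0.0323] → [-0.7503, 0.2466, 0.1634, 0.2071, -0.0181, 0.9781]
J5: z=[0.1041, 0.9946, -0.0036] o=[1.6342, -0.3522, -0.0508] → [-0.6111, 0.0653, 0.3693, 0.1041, 0.9946, -0.0036]
J6: z=[-0.8523, 0.0911, 0.5150] o=[1.2664, -0.1552, -0.6943] → [-0.3190, 0.0646, -0.5394, -0.8523, 0.0911, 0.5150]
q̇ = J⁺·V = [-0.2450, 0.0270, -0.6850, -0.6300, 0.0610, 0.8290]

-0.2450 0.0270 -0.6850 -0.6300 0.0610 0.8290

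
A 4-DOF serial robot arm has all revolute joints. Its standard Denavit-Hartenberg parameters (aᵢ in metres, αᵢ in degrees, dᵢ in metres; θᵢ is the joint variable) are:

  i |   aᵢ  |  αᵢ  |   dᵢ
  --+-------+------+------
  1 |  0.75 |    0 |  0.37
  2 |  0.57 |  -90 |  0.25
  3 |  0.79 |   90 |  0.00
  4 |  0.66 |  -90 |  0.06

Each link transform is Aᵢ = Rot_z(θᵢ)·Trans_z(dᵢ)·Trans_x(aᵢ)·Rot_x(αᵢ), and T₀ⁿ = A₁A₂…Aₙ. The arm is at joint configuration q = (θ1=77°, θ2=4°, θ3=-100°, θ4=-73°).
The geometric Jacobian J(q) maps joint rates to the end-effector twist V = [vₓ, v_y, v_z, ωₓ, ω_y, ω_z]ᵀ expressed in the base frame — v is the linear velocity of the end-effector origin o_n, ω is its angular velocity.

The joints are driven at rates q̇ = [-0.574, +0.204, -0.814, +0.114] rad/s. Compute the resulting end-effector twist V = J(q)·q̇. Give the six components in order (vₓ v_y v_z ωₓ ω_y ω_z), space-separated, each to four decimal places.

o_n = [0.8453, 0.9681, 1.5776]
J₁: ẑ×o_n = [-0.9681, 0.8453, 0.0000], ω = ẑ
J2: z=[0.0000, 0.0000, 1.0000] o=[0.1687, 0.7308, 0.3700] → [-0.2373, 0.6766, 0.0000, 0.0000, 0.0000, 1.0000]
J3: z=[-0.9877, 0.1564, 0.0000] o=[0.2579, 1.2938, 0.6200] → [0.1498, 0.9458, 0.2298, -0.9877, 0.1564, 0.0000]
J4: z=[-0.1541, -0.9727, -0.1736] o=[0.2364, 1.1583, 1.3980] → [-0.2077, -0.0781, 0.6216, -0.1541, -0.9727, -0.1736]
V = J·q̇ = [0.3616, -1.1260, -0.1162, 0.7864, -0.2382, -0.3898]

0.3616 -1.1260 -0.1162 0.7864 -0.2382 -0.3898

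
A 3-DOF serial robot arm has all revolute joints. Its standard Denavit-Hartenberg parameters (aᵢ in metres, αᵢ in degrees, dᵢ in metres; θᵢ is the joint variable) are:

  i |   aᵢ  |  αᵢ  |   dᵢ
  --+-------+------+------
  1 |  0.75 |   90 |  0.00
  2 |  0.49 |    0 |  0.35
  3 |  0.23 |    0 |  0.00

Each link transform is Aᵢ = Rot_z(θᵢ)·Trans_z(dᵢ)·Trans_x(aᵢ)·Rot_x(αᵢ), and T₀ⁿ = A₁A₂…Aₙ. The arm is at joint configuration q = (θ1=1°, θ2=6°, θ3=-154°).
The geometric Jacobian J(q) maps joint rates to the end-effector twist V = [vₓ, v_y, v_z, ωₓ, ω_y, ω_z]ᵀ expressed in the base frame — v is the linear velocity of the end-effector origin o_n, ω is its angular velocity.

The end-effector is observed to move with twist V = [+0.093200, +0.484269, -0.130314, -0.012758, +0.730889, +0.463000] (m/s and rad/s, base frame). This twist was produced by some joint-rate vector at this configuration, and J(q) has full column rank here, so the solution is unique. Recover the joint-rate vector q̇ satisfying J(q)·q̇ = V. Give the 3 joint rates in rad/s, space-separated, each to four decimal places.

0.4630 -0.5600 -0.1710

o_n = [1.0482, -0.3318, -0.0707]
J₁: ẑ×o_n = [0.3318, 1.0482, -0.0000], ω = ẑ
J2: z=[0.0175, -0.9998, 0.0000] o=[0.7499, 0.0131, 0.0000] → [0.0707, 0.0012, 0.2923, 0.0175, -0.9998, 0.0000]
J3: z=[0.0175, -0.9998, 0.0000] o=[1.2432, -0.3284, 0.0512] → [0.1219, 0.0021, -0.1951, 0.0175, -0.9998, 0.0000]
q̇ = J⁺·V = [0.4630, -0.5600, -0.1710]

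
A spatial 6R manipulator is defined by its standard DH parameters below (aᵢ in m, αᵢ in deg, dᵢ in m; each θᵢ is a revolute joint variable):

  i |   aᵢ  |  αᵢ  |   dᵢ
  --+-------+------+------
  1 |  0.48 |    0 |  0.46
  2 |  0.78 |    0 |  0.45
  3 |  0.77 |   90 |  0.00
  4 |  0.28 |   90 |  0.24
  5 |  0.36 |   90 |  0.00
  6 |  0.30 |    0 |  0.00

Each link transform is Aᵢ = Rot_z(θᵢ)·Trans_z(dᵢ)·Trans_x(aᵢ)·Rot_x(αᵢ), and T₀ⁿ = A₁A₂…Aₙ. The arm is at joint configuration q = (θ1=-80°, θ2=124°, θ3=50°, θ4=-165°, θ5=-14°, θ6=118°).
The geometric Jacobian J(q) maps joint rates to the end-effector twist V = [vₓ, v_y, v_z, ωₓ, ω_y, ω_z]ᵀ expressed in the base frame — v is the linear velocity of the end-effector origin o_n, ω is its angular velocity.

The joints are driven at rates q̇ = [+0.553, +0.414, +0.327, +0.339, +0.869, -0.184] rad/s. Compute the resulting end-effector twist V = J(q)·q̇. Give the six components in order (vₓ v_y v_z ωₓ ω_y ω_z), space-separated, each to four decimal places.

-0.3882 0.6817 -0.1837 0.5350 -0.2312 2.1219

o_n = [0.8152, 0.3072, 1.0384]
J₁: ẑ×o_n = [-0.3072, 0.8152, 0.0000], ω = ẑ
J2: z=[0.0000, 0.0000, 1.0000] o=[0.0834, -0.4727, 0.4600] → [-0.7799, 0.7319, 0.0000, 0.0000, 0.0000, 1.0000]
J3: z=[0.0000, 0.0000, 1.0000] o=[0.6444, 0.0691, 0.9100] → [-0.2381, 0.1708, 0.0000, 0.0000, 0.0000, 1.0000]
J4: z=[0.9976, 0.0698, 0.0000] o=[0.5907, 0.8373, 0.9100] → [0.0090, -0.1280, -0.5444, 0.9976, 0.0698, 0.0000]
J5: z=[0.0181, -0.2582, 0.9659] o=[0.8490, 0.5842, 0.8375] → [0.2157, -0.0363, -0.0137, 0.0181, -0.2582, 0.9659]
J6: z=[-0.9842, 0.1654, 0.0626] o=[0.7857, 0.2415, 0.7471] → [0.0441, 0.2885, -0.0695, -0.9842, 0.1654, 0.0626]
V = J·q̇ = [-0.3882, 0.6817, -0.1837, 0.5350, -0.2312, 2.1219]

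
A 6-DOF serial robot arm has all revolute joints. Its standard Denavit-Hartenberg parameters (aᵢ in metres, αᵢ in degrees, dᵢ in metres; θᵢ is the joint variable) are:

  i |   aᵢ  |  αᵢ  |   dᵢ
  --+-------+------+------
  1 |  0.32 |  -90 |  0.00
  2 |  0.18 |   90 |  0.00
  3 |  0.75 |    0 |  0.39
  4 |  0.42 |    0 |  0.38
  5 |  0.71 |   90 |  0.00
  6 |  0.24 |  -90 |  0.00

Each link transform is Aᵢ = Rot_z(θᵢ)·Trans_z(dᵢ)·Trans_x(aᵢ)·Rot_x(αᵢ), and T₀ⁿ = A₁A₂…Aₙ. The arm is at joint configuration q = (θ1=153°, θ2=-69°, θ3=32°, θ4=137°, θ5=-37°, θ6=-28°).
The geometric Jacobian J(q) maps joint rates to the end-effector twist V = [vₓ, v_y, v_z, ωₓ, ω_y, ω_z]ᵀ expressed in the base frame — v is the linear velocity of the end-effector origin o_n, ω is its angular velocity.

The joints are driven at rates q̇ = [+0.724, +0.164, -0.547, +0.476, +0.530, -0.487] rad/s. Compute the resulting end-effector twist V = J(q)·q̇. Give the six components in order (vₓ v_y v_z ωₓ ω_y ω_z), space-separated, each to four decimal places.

o_n = [-0.1981, -1.2040, 0.0366]
J₁: ẑ×o_n = [1.2040, -0.1981, 0.0000], ω = ẑ
J2: z=[-0.4540, -0.8910, 0.0000] o=[-0.2851, 0.1453, 0.0000] → [-0.0326, 0.0166, 0.6900, -0.4540, -0.8910, 0.0000]
J3: z=[0.8318, -0.4238, 0.3584] o=[-0.3426, 0.1746, 0.1680] → [0.5497, 0.1611, -1.0855, 0.8318, -0.4238, 0.3584]
J4: z=[0.8318, -0.4238, 0.3584] o=[-0.4017, -0.2414, 0.9016] → [0.7116, 0.7925, -0.7144, 0.8318, -0.4238, 0.3584]
J5: z=[0.8318, -0.4238, 0.3584] o=[0.0096, -0.5409, 0.6529] → [0.4988, 0.4382, -0.6396, 0.8318, -0.4238, 0.3584]
J6: z=[-0.5411, -0.4753, 0.6938] o=[-0.0782, -1.0883, 0.2094] → [0.1623, -0.1767, 0.0056, -0.5411, -0.4753, 0.6938]
V = J·q̇ = [1.0896, 0.4666, 0.0252, 0.5709, -0.1092, 0.5506]

1.0896 0.4666 0.0252 0.5709 -0.1092 0.5506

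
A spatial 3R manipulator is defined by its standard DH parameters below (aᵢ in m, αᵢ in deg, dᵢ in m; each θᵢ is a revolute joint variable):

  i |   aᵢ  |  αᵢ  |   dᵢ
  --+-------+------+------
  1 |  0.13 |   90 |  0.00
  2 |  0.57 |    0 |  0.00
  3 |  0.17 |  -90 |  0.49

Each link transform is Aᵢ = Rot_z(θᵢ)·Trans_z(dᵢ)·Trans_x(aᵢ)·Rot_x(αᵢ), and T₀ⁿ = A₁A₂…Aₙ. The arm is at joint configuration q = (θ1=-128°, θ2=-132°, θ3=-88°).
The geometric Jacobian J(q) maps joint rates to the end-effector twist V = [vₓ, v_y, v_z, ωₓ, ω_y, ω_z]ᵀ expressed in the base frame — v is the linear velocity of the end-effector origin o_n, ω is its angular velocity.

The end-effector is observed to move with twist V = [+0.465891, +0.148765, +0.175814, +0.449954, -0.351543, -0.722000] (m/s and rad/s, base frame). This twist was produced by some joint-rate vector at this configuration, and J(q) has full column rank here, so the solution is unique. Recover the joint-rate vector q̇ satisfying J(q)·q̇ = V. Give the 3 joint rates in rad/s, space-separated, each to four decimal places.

-0.7220 -0.2660 -0.3050

o_n = [-0.1512, 0.6024, -0.3143]
J₁: ẑ×o_n = [-0.6024, -0.1512, 0.0000], ω = ẑ
J2: z=[-0.7880, 0.6157, 0.0000] o=[-0.0800, -0.1024, 0.0000] → [-0.1935, -0.2477, -0.5116, -0.7880, 0.6157, 0.0000]
J3: z=[-0.7880, 0.6157, 0.0000] o=[0.1548, 0.1981, -0.4236] → [0.0673, 0.0861, -0.1302, -0.7880, 0.6157, 0.0000]
q̇ = J⁺·V = [-0.7220, -0.2660, -0.3050]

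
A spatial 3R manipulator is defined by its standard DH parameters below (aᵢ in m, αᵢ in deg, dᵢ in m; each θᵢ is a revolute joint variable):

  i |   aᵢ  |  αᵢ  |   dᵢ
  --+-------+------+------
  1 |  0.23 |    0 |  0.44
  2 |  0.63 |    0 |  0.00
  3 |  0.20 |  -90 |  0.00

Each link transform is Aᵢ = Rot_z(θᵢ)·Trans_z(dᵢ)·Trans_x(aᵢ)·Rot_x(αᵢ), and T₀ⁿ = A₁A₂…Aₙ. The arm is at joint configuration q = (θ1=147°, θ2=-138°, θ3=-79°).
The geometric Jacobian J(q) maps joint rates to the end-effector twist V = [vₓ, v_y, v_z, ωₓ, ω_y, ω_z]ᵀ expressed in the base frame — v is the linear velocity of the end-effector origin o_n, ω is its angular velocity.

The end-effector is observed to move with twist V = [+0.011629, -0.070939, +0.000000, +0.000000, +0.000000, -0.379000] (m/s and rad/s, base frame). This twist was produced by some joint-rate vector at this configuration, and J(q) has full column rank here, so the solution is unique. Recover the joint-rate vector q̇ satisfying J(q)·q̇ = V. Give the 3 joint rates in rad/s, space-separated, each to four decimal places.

o_n = [0.4978, 0.0359, 0.4400]
J₁: ẑ×o_n = [-0.0359, 0.4978, 0.0000], ω = ẑ
J2: z=[0.0000, 0.0000, 1.0000] o=[-0.1929, 0.1253, 0.4400] → [0.0894, 0.6906, -0.0000, 0.0000, 0.0000, 1.0000]
J3: z=[0.0000, 0.0000, 1.0000] o=[0.4293, 0.2238, 0.4400] → [0.1879, 0.0684, -0.0000, 0.0000, 0.0000, 1.0000]
q̇ = J⁺·V = [-0.4860, 0.2630, -0.1560]

-0.4860 0.2630 -0.1560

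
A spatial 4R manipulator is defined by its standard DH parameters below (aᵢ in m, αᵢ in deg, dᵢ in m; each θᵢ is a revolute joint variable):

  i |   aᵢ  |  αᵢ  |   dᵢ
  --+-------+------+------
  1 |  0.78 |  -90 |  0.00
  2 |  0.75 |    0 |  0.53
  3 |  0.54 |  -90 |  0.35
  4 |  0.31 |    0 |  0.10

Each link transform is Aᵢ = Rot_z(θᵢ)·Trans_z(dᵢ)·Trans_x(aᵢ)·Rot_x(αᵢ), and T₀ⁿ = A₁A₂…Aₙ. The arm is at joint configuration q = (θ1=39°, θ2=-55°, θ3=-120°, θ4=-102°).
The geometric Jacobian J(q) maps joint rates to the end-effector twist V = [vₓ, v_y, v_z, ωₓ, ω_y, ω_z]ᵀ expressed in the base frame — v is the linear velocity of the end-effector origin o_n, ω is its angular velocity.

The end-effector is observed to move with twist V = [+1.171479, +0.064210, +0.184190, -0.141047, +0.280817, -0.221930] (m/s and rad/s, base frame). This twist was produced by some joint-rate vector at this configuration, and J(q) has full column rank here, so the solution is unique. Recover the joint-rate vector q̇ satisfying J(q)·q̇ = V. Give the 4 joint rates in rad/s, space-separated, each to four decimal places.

-0.9890 -0.0490 0.3560 0.7700

o_n = [-0.1655, 1.3885, 0.7554]
J₁: ẑ×o_n = [-1.3885, -0.1655, 0.0000], ω = ẑ
J2: z=[-0.6293, 0.7771, 0.0000] o=[0.6062, 0.4909, 0.0000] → [0.5871, 0.4754, 0.0348, -0.6293, 0.7771, 0.0000]
J3: z=[-0.6293, 0.7771, 0.0000] o=[0.6069, 1.1735, 0.6144] → [0.1096, 0.0888, 0.4650, -0.6293, 0.7771, 0.0000]
J4: z=[0.0677, 0.0548, 0.9962] o=[-0.0314, 1.1069, 0.6614] → [-0.2753, -0.1400, 0.0264, 0.0677, 0.0548, 0.9962]
q̇ = J⁺·V = [-0.9890, -0.0490, 0.3560, 0.7700]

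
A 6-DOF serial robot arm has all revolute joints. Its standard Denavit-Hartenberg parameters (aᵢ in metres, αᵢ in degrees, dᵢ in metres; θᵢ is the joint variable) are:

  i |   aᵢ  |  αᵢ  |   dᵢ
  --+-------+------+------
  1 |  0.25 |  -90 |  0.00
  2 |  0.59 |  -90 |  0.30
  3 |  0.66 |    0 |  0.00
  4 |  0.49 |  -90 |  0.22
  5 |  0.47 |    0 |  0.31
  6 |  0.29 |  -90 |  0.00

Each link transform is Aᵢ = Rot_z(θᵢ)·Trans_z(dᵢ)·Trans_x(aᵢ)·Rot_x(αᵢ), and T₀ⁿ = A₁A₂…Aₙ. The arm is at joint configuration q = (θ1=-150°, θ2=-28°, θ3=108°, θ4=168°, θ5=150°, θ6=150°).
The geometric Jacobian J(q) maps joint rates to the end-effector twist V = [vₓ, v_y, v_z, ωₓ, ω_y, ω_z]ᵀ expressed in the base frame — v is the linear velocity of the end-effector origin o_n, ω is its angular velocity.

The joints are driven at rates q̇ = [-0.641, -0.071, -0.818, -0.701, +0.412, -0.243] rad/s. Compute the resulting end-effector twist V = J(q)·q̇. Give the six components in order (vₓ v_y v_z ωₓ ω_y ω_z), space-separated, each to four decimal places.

o_n = [-0.9284, -0.3820, 0.1287]
J₁: ẑ×o_n = [0.3820, -0.9284, 0.0000], ω = ẑ
J2: z=[0.5000, -0.8660, 0.0000] o=[-0.2165, -0.1250, 0.0000] → [-0.1114, -0.0643, -0.7450, 0.5000, -0.8660, 0.0000]
J3: z=[-0.4066, -0.2347, -0.8829] o=[-0.5177, -0.6453, 0.2770] → [0.2673, 0.3023, -0.2035, -0.4066, -0.2347, -0.8829]
J4: z=[-0.4066, -0.2347, -0.8829] o=[-0.6755, -0.0116, 0.1812] → [-0.3146, 0.2018, 0.0912, -0.4066, -0.2347, -0.8829]
J5: z=[-0.8127, -0.3485, 0.4669] o=[-0.5605, -0.5079, 0.0110] → [-0.0998, -0.0762, -0.2306, -0.8127, -0.3485, 0.4669]
J6: z=[-0.8127, -0.3485, 0.4669] o=[-0.8868, -0.1914, 0.3433] → [0.1638, -0.1939, 0.1404, -0.8127, -0.3485, 0.4669]
V = J·q̇ = [-0.3159, 0.2266, 0.0263, 0.4447, 0.3591, 0.7791]

-0.3159 0.2266 0.0263 0.4447 0.3591 0.7791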